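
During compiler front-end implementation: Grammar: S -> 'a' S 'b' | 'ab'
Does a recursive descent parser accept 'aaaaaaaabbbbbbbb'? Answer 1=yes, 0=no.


Grammar accepts strings of the form a^n b^n (n >= 1)
Word: 'aaaaaaaabbbbbbbb'
Counting: 8 a's and 8 b's
Check: 8 == 8? Yes
Derivation (S -> aSb applied 7 time(s), then S -> ab): S => aSb => aaSbb => aaaSbbb => aaaaSbbbb => aaaaaSbbbbb => aaaaaaSbbbbbb => aaaaaaaSbbbbbbb => aaaaaaaabbbbbbbb
Accepted

1


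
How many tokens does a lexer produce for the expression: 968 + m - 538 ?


Scanning '968 + m - 538'
Token 1: '968' -> integer_literal
Token 2: '+' -> operator
Token 3: 'm' -> identifier
Token 4: '-' -> operator
Token 5: '538' -> integer_literal
Total tokens: 5

5


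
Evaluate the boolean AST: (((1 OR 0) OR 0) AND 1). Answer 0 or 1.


Step 1: Evaluate inner node
  1 OR 0 = 1
Step 2: Evaluate next node
  1 OR 0 = 1
Step 3: Evaluate root node
  1 AND 1 = 1

1


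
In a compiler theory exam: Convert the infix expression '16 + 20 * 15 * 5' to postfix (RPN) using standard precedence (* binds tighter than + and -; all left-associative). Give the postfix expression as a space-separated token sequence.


Applying the shunting-yard algorithm:
  Operand 16 -> output
  Push '+' onto operator stack -> op-stack: [+]
  Operand 20 -> output
  Push '*' onto operator stack -> op-stack: [+, *]
  Operand 15 -> output
  See '*' (prec 2); top '*' (prec 2) >= it -> pop '*' to output
  Push '*' onto operator stack -> op-stack: [+, *]
  Operand 5 -> output
  End of input: pop '*' to output
  End of input: pop '+' to output
Postfix result: 16 20 15 * 5 * +

16 20 15 * 5 * +


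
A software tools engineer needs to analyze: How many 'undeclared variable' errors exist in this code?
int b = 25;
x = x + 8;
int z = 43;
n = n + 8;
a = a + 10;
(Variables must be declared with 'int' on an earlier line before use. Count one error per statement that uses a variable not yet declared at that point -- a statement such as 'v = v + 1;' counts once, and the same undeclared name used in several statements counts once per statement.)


Scanning code line by line:
  Line 1: declare 'b' -> declared = ['b']
  Line 2: use 'x' -> ERROR (undeclared)
  Line 3: declare 'z' -> declared = ['b', 'z']
  Line 4: use 'n' -> ERROR (undeclared)
  Line 5: use 'a' -> ERROR (undeclared)
Total undeclared variable errors: 3

3


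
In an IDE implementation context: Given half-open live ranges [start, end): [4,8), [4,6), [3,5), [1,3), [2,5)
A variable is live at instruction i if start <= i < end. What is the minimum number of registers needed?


Live ranges:
  Var0: [4, 8)
  Var1: [4, 6)
  Var2: [3, 5)
  Var3: [1, 3)
  Var4: [2, 5)
Sweep-line events (position, delta, active):
  pos=1 start -> active=1
  pos=2 start -> active=2
  pos=3 end -> active=1
  pos=3 start -> active=2
  pos=4 start -> active=3
  pos=4 start -> active=4
  pos=5 end -> active=3
  pos=5 end -> active=2
  pos=6 end -> active=1
  pos=8 end -> active=0
Maximum simultaneous active: 4
Minimum registers needed: 4

4


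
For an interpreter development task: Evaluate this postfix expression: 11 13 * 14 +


Processing tokens left to right:
Push 11, Push 13
Pop 11 and 13, compute 11 * 13 = 143, push 143
Push 14
Pop 143 and 14, compute 143 + 14 = 157, push 157
Stack result: 157

157


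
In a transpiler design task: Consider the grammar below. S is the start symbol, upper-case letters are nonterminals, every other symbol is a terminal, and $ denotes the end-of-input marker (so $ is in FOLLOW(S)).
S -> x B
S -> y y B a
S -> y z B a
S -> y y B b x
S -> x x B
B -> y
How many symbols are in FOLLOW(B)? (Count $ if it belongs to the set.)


S is the start symbol and does not occur in any rule body, so FOLLOW(S) = {$}.
Examining every occurrence of B in a rule body:
  S -> x B : B is at the right end -> add FOLLOW(S) = {$}
  S -> y y B a : B is followed by terminal 'a' -> add 'a'
  S -> y z B a : B is followed by terminal 'a' -> add 'a' (already in the set)
  S -> y y B b x : B is followed by terminal 'b' -> add 'b'
  S -> x x B : B is at the right end -> add FOLLOW(S) = {$} (already in the set)
  B -> y : B does not occur in the body -> contributes nothing
FOLLOW(B) = {a, b, $}
Count: 3

3


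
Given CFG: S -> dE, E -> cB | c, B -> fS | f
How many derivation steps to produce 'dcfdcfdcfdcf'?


Grammar: S -> dE, E -> cB | c, B -> fS | f
Deriving 'dcfdcfdcfdcf':
Step 1: S -> dE => dE
Step 2: E -> cB => dcB
Step 3: B -> fS => dcfS
Step 4: S -> dE => dcfdE
Step 5: E -> cB => dcfdcB
Step 6: B -> fS => dcfdcfS
Step 7: S -> dE => dcfdcfdE
Step 8: E -> cB => dcfdcfdcB
Step 9: B -> fS => dcfdcfdcfS
Step 10: S -> dE => dcfdcfdcfdE
Step 11: E -> cB => dcfdcfdcfdcB
Step 12: B -> f => dcfdcfdcfdcf
Total derivation steps: 12

12


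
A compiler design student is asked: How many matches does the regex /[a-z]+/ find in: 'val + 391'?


Pattern: /[a-z]+/ (identifiers)
Input: 'val + 391'
Scanning for matches:
  Match 1: 'val'
Total matches: 1

1


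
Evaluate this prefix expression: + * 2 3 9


Parsing prefix expression: + * 2 3 9
Step 1: Innermost operation '* 2 3'
  2 * 3 = 6
Step 2: Outer operation '+ [6] 9'
  6 + 9 = 15

15


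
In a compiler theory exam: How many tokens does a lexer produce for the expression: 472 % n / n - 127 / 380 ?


Scanning '472 % n / n - 127 / 380'
Token 1: '472' -> integer_literal
Token 2: '%' -> operator
Token 3: 'n' -> identifier
Token 4: '/' -> operator
Token 5: 'n' -> identifier
Token 6: '-' -> operator
Token 7: '127' -> integer_literal
Token 8: '/' -> operator
Token 9: '380' -> integer_literal
Total tokens: 9

9


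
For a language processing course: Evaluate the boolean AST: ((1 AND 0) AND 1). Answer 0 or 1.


Step 1: Evaluate inner node
  1 AND 0 = 0
Step 2: Evaluate root node
  0 AND 1 = 0

0


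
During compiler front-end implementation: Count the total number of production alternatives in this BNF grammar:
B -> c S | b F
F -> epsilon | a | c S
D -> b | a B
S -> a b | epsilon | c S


Counting alternatives per rule:
  B: 2 alternative(s)
  F: 3 alternative(s)
  D: 2 alternative(s)
  S: 3 alternative(s)
Sum: 2 + 3 + 2 + 3 = 10

10


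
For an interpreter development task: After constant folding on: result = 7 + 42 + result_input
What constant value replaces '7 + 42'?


Identifying constant sub-expression:
  Original: result = 7 + 42 + result_input
  7 and 42 are both compile-time constants
  Evaluating: 7 + 42 = 49
  After folding: result = 49 + result_input

49


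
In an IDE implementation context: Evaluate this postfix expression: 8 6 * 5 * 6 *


Processing tokens left to right:
Push 8, Push 6
Pop 8 and 6, compute 8 * 6 = 48, push 48
Push 5
Pop 48 and 5, compute 48 * 5 = 240, push 240
Push 6
Pop 240 and 6, compute 240 * 6 = 1440, push 1440
Stack result: 1440

1440


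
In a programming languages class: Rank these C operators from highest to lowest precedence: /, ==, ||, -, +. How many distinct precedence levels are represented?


Looking up precedence for each operator:
  / -> precedence 6
  == -> precedence 3
  || -> precedence 1
  - -> precedence 5
  + -> precedence 5
Sorted highest to lowest: /, -, +, ==, ||
Distinct precedence values: [6, 5, 3, 1]
Number of distinct levels: 4

4


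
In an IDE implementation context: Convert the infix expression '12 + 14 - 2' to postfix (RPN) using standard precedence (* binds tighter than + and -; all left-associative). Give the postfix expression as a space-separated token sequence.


Applying the shunting-yard algorithm:
  Operand 12 -> output
  Push '+' onto operator stack -> op-stack: [+]
  Operand 14 -> output
  See '-' (prec 1); top '+' (prec 1) >= it -> pop '+' to output
  Push '-' onto operator stack -> op-stack: [-]
  Operand 2 -> output
  End of input: pop '-' to output
Postfix result: 12 14 + 2 -

12 14 + 2 -


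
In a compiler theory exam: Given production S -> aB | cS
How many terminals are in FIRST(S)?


Production: S -> aB | cS
Examining each alternative for leading terminals:
  S -> aB : first terminal = 'a'
  S -> cS : first terminal = 'c'
FIRST(S) = {a, c}
Count: 2

2


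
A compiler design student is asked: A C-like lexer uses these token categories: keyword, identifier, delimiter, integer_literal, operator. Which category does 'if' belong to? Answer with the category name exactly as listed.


Token: 'if'
Checking categories:
  identifier: no
  integer_literal: no
  operator: no
  keyword: YES
  delimiter: no
Category: keyword

keyword


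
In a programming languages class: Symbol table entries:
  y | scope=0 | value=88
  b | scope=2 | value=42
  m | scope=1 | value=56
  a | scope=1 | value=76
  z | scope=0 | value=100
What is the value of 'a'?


Searching symbol table for 'a':
  y | scope=0 | value=88
  b | scope=2 | value=42
  m | scope=1 | value=56
  a | scope=1 | value=76 <- MATCH
  z | scope=0 | value=100
Found 'a' at scope 1 with value 76

76


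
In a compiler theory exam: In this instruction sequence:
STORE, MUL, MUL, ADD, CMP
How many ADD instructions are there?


Scanning instruction sequence for ADD:
  Position 1: STORE
  Position 2: MUL
  Position 3: MUL
  Position 4: ADD <- MATCH
  Position 5: CMP
Matches at positions: [4]
Total ADD count: 1

1


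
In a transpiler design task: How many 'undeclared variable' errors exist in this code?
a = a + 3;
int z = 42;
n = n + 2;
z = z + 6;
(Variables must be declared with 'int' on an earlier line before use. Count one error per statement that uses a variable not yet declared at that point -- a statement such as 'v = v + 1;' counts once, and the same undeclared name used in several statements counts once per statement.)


Scanning code line by line:
  Line 1: use 'a' -> ERROR (undeclared)
  Line 2: declare 'z' -> declared = ['z']
  Line 3: use 'n' -> ERROR (undeclared)
  Line 4: use 'z' -> OK (declared)
Total undeclared variable errors: 2

2


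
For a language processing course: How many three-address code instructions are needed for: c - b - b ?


Expression: c - b - b
Generating three-address code (respecting * over +/- precedence):
  Instruction 1: t1 = c - b
  Instruction 2: t2 = t1 - b
Total instructions: 2

2


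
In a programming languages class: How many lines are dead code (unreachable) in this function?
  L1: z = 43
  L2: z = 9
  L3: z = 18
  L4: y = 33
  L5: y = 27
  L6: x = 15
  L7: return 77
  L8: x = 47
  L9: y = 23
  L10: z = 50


Analyzing control flow:
  L1: reachable (before return)
  L2: reachable (before return)
  L3: reachable (before return)
  L4: reachable (before return)
  L5: reachable (before return)
  L6: reachable (before return)
  L7: reachable (return statement)
  L8: DEAD (after return at L7)
  L9: DEAD (after return at L7)
  L10: DEAD (after return at L7)
Return at L7, total lines = 10
Dead lines: L8 through L10
Count: 3

3


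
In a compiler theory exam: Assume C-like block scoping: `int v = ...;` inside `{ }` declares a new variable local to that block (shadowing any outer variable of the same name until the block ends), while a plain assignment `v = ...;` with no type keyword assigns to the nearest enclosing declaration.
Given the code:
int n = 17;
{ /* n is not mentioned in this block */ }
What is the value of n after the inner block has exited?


Analyzing scoping rules:
Outer scope: declares n = 17
Inner block: n is neither redeclared nor assigned -> unchanged
After the block -> 17
Result: 17

17


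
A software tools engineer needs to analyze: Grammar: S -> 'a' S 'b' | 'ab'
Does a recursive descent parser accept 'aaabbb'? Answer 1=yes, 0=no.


Grammar accepts strings of the form a^n b^n (n >= 1)
Word: 'aaabbb'
Counting: 3 a's and 3 b's
Check: 3 == 3? Yes
Derivation (S -> aSb applied 2 time(s), then S -> ab): S => aSb => aaSbb => aaabbb
Accepted

1


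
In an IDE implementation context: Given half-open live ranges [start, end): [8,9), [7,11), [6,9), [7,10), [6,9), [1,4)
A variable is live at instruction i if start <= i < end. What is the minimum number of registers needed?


Live ranges:
  Var0: [8, 9)
  Var1: [7, 11)
  Var2: [6, 9)
  Var3: [7, 10)
  Var4: [6, 9)
  Var5: [1, 4)
Sweep-line events (position, delta, active):
  pos=1 start -> active=1
  pos=4 end -> active=0
  pos=6 start -> active=1
  pos=6 start -> active=2
  pos=7 start -> active=3
  pos=7 start -> active=4
  pos=8 start -> active=5
  pos=9 end -> active=4
  pos=9 end -> active=3
  pos=9 end -> active=2
  pos=10 end -> active=1
  pos=11 end -> active=0
Maximum simultaneous active: 5
Minimum registers needed: 5

5


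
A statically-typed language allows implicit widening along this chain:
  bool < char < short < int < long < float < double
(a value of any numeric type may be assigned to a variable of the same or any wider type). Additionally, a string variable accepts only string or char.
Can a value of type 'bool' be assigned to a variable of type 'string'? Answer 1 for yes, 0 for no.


Target variable type: string
Source value type: bool
Rule: string accepts only {string, char}
  source 'bool' in {string, char}? No
Result: 0

0


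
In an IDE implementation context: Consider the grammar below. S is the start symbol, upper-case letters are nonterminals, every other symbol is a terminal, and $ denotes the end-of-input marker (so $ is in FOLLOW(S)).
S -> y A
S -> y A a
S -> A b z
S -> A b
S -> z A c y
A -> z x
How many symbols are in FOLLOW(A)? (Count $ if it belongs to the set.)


S is the start symbol and does not occur in any rule body, so FOLLOW(S) = {$}.
Examining every occurrence of A in a rule body:
  S -> y A : A is at the right end -> add FOLLOW(S) = {$}
  S -> y A a : A is followed by terminal 'a' -> add 'a'
  S -> A b z : A is followed by terminal 'b' -> add 'b'
  S -> A b : A is followed by terminal 'b' -> add 'b' (already in the set)
  S -> z A c y : A is followed by terminal 'c' -> add 'c'
  A -> z x : A does not occur in the body -> contributes nothing
FOLLOW(A) = {a, b, c, $}
Count: 4

4


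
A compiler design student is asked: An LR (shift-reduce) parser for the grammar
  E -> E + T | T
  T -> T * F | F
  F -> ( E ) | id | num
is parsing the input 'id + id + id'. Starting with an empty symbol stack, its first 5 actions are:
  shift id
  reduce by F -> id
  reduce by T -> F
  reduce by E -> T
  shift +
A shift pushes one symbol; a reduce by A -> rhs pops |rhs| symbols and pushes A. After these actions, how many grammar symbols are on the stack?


Tracking the symbol stack through each action:
  Action 1: shift 'id' : push -> stack = [id] (size 1)
  Action 2: reduce by F -> id : pop 1, push F -> stack = [F] (size 1)
  Action 3: reduce by T -> F : pop 1, push T -> stack = [T] (size 1)
  Action 4: reduce by E -> T : pop 1, push E -> stack = [E] (size 1)
  Action 5: shift '+' : push -> stack = [E, +] (size 2)
Final stack size: 2

2


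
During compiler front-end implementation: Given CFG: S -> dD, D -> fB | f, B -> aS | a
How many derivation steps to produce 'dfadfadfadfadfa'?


Grammar: S -> dD, D -> fB | f, B -> aS | a
Deriving 'dfadfadfadfadfa':
Step 1: S -> dD => dD
Step 2: D -> fB => dfB
Step 3: B -> aS => dfaS
Step 4: S -> dD => dfadD
Step 5: D -> fB => dfadfB
Step 6: B -> aS => dfadfaS
Step 7: S -> dD => dfadfadD
Step 8: D -> fB => dfadfadfB
Step 9: B -> aS => dfadfadfaS
Step 10: S -> dD => dfadfadfadD
Step 11: D -> fB => dfadfadfadfB
Step 12: B -> aS => dfadfadfadfaS
Step 13: S -> dD => dfadfadfadfadD
Step 14: D -> fB => dfadfadfadfadfB
Step 15: B -> a => dfadfadfadfadfa
Total derivation steps: 15

15


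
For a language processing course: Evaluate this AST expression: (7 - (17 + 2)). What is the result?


Expression: (7 - (17 + 2))
Evaluating step by step:
  17 + 2 = 19
  7 - 19 = -12
Result: -12

-12


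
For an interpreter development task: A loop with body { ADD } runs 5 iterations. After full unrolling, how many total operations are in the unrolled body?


Loop body operations: ADD (1 op per iteration)
Unrolling 5 iterations:
  Iteration 1: ADD (1 ops)
  Iteration 2: ADD (1 ops)
  Iteration 3: ADD (1 ops)
  Iteration 4: ADD (1 ops)
  Iteration 5: ADD (1 ops)
Total: 5 iterations * 1 ops/iter = 5 operations

5


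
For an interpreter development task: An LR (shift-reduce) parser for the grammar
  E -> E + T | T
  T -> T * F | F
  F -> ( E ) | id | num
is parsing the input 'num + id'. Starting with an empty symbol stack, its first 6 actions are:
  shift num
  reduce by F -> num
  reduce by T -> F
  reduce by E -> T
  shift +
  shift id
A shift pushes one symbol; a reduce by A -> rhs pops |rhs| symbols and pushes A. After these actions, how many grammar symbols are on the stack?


Tracking the symbol stack through each action:
  Action 1: shift 'num' : push -> stack = [num] (size 1)
  Action 2: reduce by F -> num : pop 1, push F -> stack = [F] (size 1)
  Action 3: reduce by T -> F : pop 1, push T -> stack = [T] (size 1)
  Action 4: reduce by E -> T : pop 1, push E -> stack = [E] (size 1)
  Action 5: shift '+' : push -> stack = [E, +] (size 2)
  Action 6: shift 'id' : push -> stack = [E, +, id] (size 3)
Final stack size: 3

3


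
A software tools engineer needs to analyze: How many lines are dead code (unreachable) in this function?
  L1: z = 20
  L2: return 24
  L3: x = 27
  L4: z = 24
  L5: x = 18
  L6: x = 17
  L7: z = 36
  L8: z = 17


Analyzing control flow:
  L1: reachable (before return)
  L2: reachable (return statement)
  L3: DEAD (after return at L2)
  L4: DEAD (after return at L2)
  L5: DEAD (after return at L2)
  L6: DEAD (after return at L2)
  L7: DEAD (after return at L2)
  L8: DEAD (after return at L2)
Return at L2, total lines = 8
Dead lines: L3 through L8
Count: 6

6


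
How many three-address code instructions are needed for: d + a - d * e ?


Expression: d + a - d * e
Generating three-address code (respecting * over +/- precedence):
  Instruction 1: t1 = d * e
  Instruction 2: t2 = d + a
  Instruction 3: t3 = t2 - t1
Total instructions: 3

3


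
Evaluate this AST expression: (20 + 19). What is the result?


Expression: (20 + 19)
Evaluating step by step:
  20 + 19 = 39
Result: 39

39


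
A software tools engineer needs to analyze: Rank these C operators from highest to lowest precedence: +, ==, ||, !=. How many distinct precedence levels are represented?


Looking up precedence for each operator:
  + -> precedence 5
  == -> precedence 3
  || -> precedence 1
  != -> precedence 3
Sorted highest to lowest: +, ==, !=, ||
Distinct precedence values: [5, 3, 1]
Number of distinct levels: 3

3


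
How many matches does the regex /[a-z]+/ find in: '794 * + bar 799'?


Pattern: /[a-z]+/ (identifiers)
Input: '794 * + bar 799'
Scanning for matches:
  Match 1: 'bar'
Total matches: 1

1


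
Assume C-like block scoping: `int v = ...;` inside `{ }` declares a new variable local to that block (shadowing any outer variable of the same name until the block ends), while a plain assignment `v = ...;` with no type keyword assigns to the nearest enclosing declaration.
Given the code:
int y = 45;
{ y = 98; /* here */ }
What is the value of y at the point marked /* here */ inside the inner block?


Analyzing scoping rules:
Outer scope: declares y = 45
Inner block: 'y = 98;' has no type keyword, so it is an assignment to the outer y (no shadowing)
Inside the block, after the assignment -> 98
Result: 98

98


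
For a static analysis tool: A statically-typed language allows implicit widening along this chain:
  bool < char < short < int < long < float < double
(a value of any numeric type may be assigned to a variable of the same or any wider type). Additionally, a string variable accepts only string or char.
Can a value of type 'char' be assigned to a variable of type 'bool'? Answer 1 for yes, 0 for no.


Target variable type: bool
Source value type: char
Numeric ranks: char=1, bool=0
Widening allowed iff rank(source) <= rank(target): 1 <= 0? No
Result: 0

0


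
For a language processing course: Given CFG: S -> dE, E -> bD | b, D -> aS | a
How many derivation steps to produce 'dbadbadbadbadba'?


Grammar: S -> dE, E -> bD | b, D -> aS | a
Deriving 'dbadbadbadbadba':
Step 1: S -> dE => dE
Step 2: E -> bD => dbD
Step 3: D -> aS => dbaS
Step 4: S -> dE => dbadE
Step 5: E -> bD => dbadbD
Step 6: D -> aS => dbadbaS
Step 7: S -> dE => dbadbadE
Step 8: E -> bD => dbadbadbD
Step 9: D -> aS => dbadbadbaS
Step 10: S -> dE => dbadbadbadE
Step 11: E -> bD => dbadbadbadbD
Step 12: D -> aS => dbadbadbadbaS
Step 13: S -> dE => dbadbadbadbadE
Step 14: E -> bD => dbadbadbadbadbD
Step 15: D -> a => dbadbadbadbadba
Total derivation steps: 15

15


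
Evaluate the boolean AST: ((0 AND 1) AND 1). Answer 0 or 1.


Step 1: Evaluate inner node
  0 AND 1 = 0
Step 2: Evaluate root node
  0 AND 1 = 0

0


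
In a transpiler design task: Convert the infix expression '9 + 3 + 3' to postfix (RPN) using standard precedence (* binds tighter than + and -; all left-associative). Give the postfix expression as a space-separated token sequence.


Applying the shunting-yard algorithm:
  Operand 9 -> output
  Push '+' onto operator stack -> op-stack: [+]
  Operand 3 -> output
  See '+' (prec 1); top '+' (prec 1) >= it -> pop '+' to output
  Push '+' onto operator stack -> op-stack: [+]
  Operand 3 -> output
  End of input: pop '+' to output
Postfix result: 9 3 + 3 +

9 3 + 3 +


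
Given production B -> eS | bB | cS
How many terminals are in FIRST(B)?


Production: B -> eS | bB | cS
Examining each alternative for leading terminals:
  B -> eS : first terminal = 'e'
  B -> bB : first terminal = 'b'
  B -> cS : first terminal = 'c'
FIRST(B) = {b, c, e}
Count: 3

3


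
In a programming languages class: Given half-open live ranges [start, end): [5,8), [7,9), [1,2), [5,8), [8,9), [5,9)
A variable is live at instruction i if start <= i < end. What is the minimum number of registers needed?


Live ranges:
  Var0: [5, 8)
  Var1: [7, 9)
  Var2: [1, 2)
  Var3: [5, 8)
  Var4: [8, 9)
  Var5: [5, 9)
Sweep-line events (position, delta, active):
  pos=1 start -> active=1
  pos=2 end -> active=0
  pos=5 start -> active=1
  pos=5 start -> active=2
  pos=5 start -> active=3
  pos=7 start -> active=4
  pos=8 end -> active=3
  pos=8 end -> active=2
  pos=8 start -> active=3
  pos=9 end -> active=2
  pos=9 end -> active=1
  pos=9 end -> active=0
Maximum simultaneous active: 4
Minimum registers needed: 4

4


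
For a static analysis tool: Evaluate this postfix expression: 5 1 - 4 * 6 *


Processing tokens left to right:
Push 5, Push 1
Pop 5 and 1, compute 5 - 1 = 4, push 4
Push 4
Pop 4 and 4, compute 4 * 4 = 16, push 16
Push 6
Pop 16 and 6, compute 16 * 6 = 96, push 96
Stack result: 96

96


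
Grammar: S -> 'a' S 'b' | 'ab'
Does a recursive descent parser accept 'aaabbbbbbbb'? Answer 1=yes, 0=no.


Grammar accepts strings of the form a^n b^n (n >= 1)
Word: 'aaabbbbbbbb'
Counting: 3 a's and 8 b's
Check: 3 == 8? No
Mismatch: a-count != b-count
Rejected

0


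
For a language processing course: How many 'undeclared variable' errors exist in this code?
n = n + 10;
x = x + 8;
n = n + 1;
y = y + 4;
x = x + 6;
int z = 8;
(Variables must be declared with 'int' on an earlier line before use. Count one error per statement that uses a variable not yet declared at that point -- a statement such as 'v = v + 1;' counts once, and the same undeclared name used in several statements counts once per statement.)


Scanning code line by line:
  Line 1: use 'n' -> ERROR (undeclared)
  Line 2: use 'x' -> ERROR (undeclared)
  Line 3: use 'n' -> ERROR (undeclared)
  Line 4: use 'y' -> ERROR (undeclared)
  Line 5: use 'x' -> ERROR (undeclared)
  Line 6: declare 'z' -> declared = ['z']
Total undeclared variable errors: 5

5


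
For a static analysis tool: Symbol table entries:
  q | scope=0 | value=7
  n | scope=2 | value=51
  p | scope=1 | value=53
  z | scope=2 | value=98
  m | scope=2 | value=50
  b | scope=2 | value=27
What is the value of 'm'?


Searching symbol table for 'm':
  q | scope=0 | value=7
  n | scope=2 | value=51
  p | scope=1 | value=53
  z | scope=2 | value=98
  m | scope=2 | value=50 <- MATCH
  b | scope=2 | value=27
Found 'm' at scope 2 with value 50

50


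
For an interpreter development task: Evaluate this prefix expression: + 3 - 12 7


Parsing prefix expression: + 3 - 12 7
Step 1: Innermost operation '- 12 7'
  12 - 7 = 5
Step 2: Outer operation '+ 3 [5]'
  3 + 5 = 8

8


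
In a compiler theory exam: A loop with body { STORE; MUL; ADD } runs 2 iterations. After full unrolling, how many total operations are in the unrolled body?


Loop body operations: STORE, MUL, ADD (3 ops per iteration)
Unrolling 2 iterations:
  Iteration 1: STORE, MUL, ADD (3 ops)
  Iteration 2: STORE, MUL, ADD (3 ops)
Total: 2 iterations * 3 ops/iter = 6 operations

6


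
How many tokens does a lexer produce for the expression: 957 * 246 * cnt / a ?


Scanning '957 * 246 * cnt / a'
Token 1: '957' -> integer_literal
Token 2: '*' -> operator
Token 3: '246' -> integer_literal
Token 4: '*' -> operator
Token 5: 'cnt' -> identifier
Token 6: '/' -> operator
Token 7: 'a' -> identifier
Total tokens: 7

7


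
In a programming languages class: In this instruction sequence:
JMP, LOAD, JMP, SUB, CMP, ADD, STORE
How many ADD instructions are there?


Scanning instruction sequence for ADD:
  Position 1: JMP
  Position 2: LOAD
  Position 3: JMP
  Position 4: SUB
  Position 5: CMP
  Position 6: ADD <- MATCH
  Position 7: STORE
Matches at positions: [6]
Total ADD count: 1

1


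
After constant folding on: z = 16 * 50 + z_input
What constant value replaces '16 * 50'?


Identifying constant sub-expression:
  Original: z = 16 * 50 + z_input
  16 and 50 are both compile-time constants
  Evaluating: 16 * 50 = 800
  After folding: z = 800 + z_input

800


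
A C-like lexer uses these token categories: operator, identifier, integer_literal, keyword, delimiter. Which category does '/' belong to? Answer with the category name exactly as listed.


Token: '/'
Checking categories:
  identifier: no
  integer_literal: no
  operator: YES
  keyword: no
  delimiter: no
Category: operator

operator


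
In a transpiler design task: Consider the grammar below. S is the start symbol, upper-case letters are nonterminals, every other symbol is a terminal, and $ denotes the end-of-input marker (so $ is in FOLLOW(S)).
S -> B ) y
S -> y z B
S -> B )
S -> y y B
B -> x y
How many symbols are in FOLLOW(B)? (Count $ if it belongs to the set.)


S is the start symbol and does not occur in any rule body, so FOLLOW(S) = {$}.
Examining every occurrence of B in a rule body:
  S -> B ) y : B is followed by terminal ')' -> add ')'
  S -> y z B : B is at the right end -> add FOLLOW(S) = {$}
  S -> B ) : B is followed by terminal ')' -> add ')' (already in the set)
  S -> y y B : B is at the right end -> add FOLLOW(S) = {$} (already in the set)
  B -> x y : B does not occur in the body -> contributes nothing
FOLLOW(B) = {), $}
Count: 2

2


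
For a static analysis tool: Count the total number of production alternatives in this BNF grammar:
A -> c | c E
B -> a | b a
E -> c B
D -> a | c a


Counting alternatives per rule:
  A: 2 alternative(s)
  B: 2 alternative(s)
  E: 1 alternative(s)
  D: 2 alternative(s)
Sum: 2 + 2 + 1 + 2 = 7

7


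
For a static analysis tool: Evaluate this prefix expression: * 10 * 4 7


Parsing prefix expression: * 10 * 4 7
Step 1: Innermost operation '* 4 7'
  4 * 7 = 28
Step 2: Outer operation '* 10 [28]'
  10 * 28 = 280

280


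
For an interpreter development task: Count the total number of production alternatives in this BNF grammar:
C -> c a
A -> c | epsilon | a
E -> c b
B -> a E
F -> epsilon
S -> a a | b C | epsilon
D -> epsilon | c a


Counting alternatives per rule:
  C: 1 alternative(s)
  A: 3 alternative(s)
  E: 1 alternative(s)
  B: 1 alternative(s)
  F: 1 alternative(s)
  S: 3 alternative(s)
  D: 2 alternative(s)
Sum: 1 + 3 + 1 + 1 + 1 + 3 + 2 = 12

12


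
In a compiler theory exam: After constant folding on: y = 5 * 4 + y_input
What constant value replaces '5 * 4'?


Identifying constant sub-expression:
  Original: y = 5 * 4 + y_input
  5 and 4 are both compile-time constants
  Evaluating: 5 * 4 = 20
  After folding: y = 20 + y_input

20


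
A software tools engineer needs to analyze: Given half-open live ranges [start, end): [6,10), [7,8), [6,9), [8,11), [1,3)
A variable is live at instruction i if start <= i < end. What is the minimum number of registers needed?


Live ranges:
  Var0: [6, 10)
  Var1: [7, 8)
  Var2: [6, 9)
  Var3: [8, 11)
  Var4: [1, 3)
Sweep-line events (position, delta, active):
  pos=1 start -> active=1
  pos=3 end -> active=0
  pos=6 start -> active=1
  pos=6 start -> active=2
  pos=7 start -> active=3
  pos=8 end -> active=2
  pos=8 start -> active=3
  pos=9 end -> active=2
  pos=10 end -> active=1
  pos=11 end -> active=0
Maximum simultaneous active: 3
Minimum registers needed: 3

3


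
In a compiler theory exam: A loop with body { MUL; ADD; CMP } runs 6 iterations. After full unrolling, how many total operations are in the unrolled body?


Loop body operations: MUL, ADD, CMP (3 ops per iteration)
Unrolling 6 iterations:
  Iteration 1: MUL, ADD, CMP (3 ops)
  Iteration 2: MUL, ADD, CMP (3 ops)
  Iteration 3: MUL, ADD, CMP (3 ops)
  Iteration 4: MUL, ADD, CMP (3 ops)
  Iteration 5: MUL, ADD, CMP (3 ops)
  Iteration 6: MUL, ADD, CMP (3 ops)
Total: 6 iterations * 3 ops/iter = 18 operations

18


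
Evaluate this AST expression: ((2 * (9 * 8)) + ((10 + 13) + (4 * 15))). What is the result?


Expression: ((2 * (9 * 8)) + ((10 + 13) + (4 * 15)))
Evaluating step by step:
  9 * 8 = 72
  2 * 72 = 144
  10 + 13 = 23
  4 * 15 = 60
  23 + 60 = 83
  144 + 83 = 227
Result: 227

227


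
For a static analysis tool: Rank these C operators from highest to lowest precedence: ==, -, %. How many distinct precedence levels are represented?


Looking up precedence for each operator:
  == -> precedence 3
  - -> precedence 5
  % -> precedence 6
Sorted highest to lowest: %, -, ==
Distinct precedence values: [6, 5, 3]
Number of distinct levels: 3

3


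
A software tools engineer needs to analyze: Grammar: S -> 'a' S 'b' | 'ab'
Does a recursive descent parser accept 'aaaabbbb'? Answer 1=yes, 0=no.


Grammar accepts strings of the form a^n b^n (n >= 1)
Word: 'aaaabbbb'
Counting: 4 a's and 4 b's
Check: 4 == 4? Yes
Derivation (S -> aSb applied 3 time(s), then S -> ab): S => aSb => aaSbb => aaaSbbb => aaaabbbb
Accepted

1


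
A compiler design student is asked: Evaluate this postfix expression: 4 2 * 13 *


Processing tokens left to right:
Push 4, Push 2
Pop 4 and 2, compute 4 * 2 = 8, push 8
Push 13
Pop 8 and 13, compute 8 * 13 = 104, push 104
Stack result: 104

104


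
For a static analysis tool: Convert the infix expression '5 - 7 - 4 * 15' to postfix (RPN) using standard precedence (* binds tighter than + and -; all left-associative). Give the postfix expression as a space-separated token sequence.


Applying the shunting-yard algorithm:
  Operand 5 -> output
  Push '-' onto operator stack -> op-stack: [-]
  Operand 7 -> output
  See '-' (prec 1); top '-' (prec 1) >= it -> pop '-' to output
  Push '-' onto operator stack -> op-stack: [-]
  Operand 4 -> output
  Push '*' onto operator stack -> op-stack: [-, *]
  Operand 15 -> output
  End of input: pop '*' to output
  End of input: pop '-' to output
Postfix result: 5 7 - 4 15 * -

5 7 - 4 15 * -


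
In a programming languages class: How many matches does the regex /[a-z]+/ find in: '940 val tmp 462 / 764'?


Pattern: /[a-z]+/ (identifiers)
Input: '940 val tmp 462 / 764'
Scanning for matches:
  Match 1: 'val'
  Match 2: 'tmp'
Total matches: 2

2


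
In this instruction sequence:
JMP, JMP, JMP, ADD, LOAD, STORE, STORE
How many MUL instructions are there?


Scanning instruction sequence for MUL:
  Position 1: JMP
  Position 2: JMP
  Position 3: JMP
  Position 4: ADD
  Position 5: LOAD
  Position 6: STORE
  Position 7: STORE
Matches at positions: []
Total MUL count: 0

0


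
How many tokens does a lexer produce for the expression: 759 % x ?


Scanning '759 % x'
Token 1: '759' -> integer_literal
Token 2: '%' -> operator
Token 3: 'x' -> identifier
Total tokens: 3

3


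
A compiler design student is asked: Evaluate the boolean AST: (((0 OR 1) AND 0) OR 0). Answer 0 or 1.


Step 1: Evaluate inner node
  0 OR 1 = 1
Step 2: Evaluate next node
  1 AND 0 = 0
Step 3: Evaluate root node
  0 OR 0 = 0

0


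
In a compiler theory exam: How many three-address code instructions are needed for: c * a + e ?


Expression: c * a + e
Generating three-address code (respecting * over +/- precedence):
  Instruction 1: t1 = c * a
  Instruction 2: t2 = t1 + e
Total instructions: 2

2


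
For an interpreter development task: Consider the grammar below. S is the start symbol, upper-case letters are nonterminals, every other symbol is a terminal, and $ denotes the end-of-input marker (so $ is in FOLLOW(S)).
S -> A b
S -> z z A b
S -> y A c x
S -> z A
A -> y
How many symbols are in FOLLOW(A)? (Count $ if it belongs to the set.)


S is the start symbol and does not occur in any rule body, so FOLLOW(S) = {$}.
Examining every occurrence of A in a rule body:
  S -> A b : A is followed by terminal 'b' -> add 'b'
  S -> z z A b : A is followed by terminal 'b' -> add 'b' (already in the set)
  S -> y A c x : A is followed by terminal 'c' -> add 'c'
  S -> z A : A is at the right end -> add FOLLOW(S) = {$}
  A -> y : A does not occur in the body -> contributes nothing
FOLLOW(A) = {b, c, $}
Count: 3

3


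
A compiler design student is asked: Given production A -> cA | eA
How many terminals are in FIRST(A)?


Production: A -> cA | eA
Examining each alternative for leading terminals:
  A -> cA : first terminal = 'c'
  A -> eA : first terminal = 'e'
FIRST(A) = {c, e}
Count: 2

2


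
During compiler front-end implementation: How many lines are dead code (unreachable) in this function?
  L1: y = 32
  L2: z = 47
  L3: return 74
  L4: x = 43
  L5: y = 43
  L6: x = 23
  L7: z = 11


Analyzing control flow:
  L1: reachable (before return)
  L2: reachable (before return)
  L3: reachable (return statement)
  L4: DEAD (after return at L3)
  L5: DEAD (after return at L3)
  L6: DEAD (after return at L3)
  L7: DEAD (after return at L3)
Return at L3, total lines = 7
Dead lines: L4 through L7
Count: 4

4


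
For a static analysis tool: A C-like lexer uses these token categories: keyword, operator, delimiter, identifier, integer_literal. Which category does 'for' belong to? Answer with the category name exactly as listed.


Token: 'for'
Checking categories:
  identifier: no
  integer_literal: no
  operator: no
  keyword: YES
  delimiter: no
Category: keyword

keyword


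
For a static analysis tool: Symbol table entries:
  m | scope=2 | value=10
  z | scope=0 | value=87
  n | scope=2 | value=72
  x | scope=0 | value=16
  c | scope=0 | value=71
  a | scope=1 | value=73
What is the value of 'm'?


Searching symbol table for 'm':
  m | scope=2 | value=10 <- MATCH
  z | scope=0 | value=87
  n | scope=2 | value=72
  x | scope=0 | value=16
  c | scope=0 | value=71
  a | scope=1 | value=73
Found 'm' at scope 2 with value 10

10


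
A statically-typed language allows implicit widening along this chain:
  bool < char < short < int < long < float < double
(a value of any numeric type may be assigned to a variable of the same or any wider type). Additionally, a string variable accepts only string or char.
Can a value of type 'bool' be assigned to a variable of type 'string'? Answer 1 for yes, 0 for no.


Target variable type: string
Source value type: bool
Rule: string accepts only {string, char}
  source 'bool' in {string, char}? No
Result: 0

0


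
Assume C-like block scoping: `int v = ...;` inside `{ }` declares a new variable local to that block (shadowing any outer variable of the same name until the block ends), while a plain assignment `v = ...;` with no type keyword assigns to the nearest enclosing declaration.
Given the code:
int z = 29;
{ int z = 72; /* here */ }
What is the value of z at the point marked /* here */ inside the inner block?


Analyzing scoping rules:
Outer scope: declares z = 29
Inner block: 'int z = 72;' declares a NEW z that shadows the outer one
Inside the block the inner declaration is in scope -> 72
Result: 72

72


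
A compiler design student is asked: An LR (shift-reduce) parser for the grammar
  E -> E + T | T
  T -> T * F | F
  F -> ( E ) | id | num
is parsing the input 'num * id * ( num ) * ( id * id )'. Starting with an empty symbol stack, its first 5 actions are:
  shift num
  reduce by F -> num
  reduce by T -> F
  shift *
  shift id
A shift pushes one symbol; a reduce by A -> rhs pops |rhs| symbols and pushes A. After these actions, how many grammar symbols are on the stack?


Tracking the symbol stack through each action:
  Action 1: shift 'num' : push -> stack = [num] (size 1)
  Action 2: reduce by F -> num : pop 1, push F -> stack = [F] (size 1)
  Action 3: reduce by T -> F : pop 1, push T -> stack = [T] (size 1)
  Action 4: shift '*' : push -> stack = [T, *] (size 2)
  Action 5: shift 'id' : push -> stack = [T, *, id] (size 3)
Final stack size: 3

3


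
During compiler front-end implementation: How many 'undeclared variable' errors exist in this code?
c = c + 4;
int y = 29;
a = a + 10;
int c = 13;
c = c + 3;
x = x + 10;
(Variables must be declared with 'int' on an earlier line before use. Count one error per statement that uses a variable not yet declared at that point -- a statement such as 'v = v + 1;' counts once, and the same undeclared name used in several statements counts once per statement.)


Scanning code line by line:
  Line 1: use 'c' -> ERROR (undeclared)
  Line 2: declare 'y' -> declared = ['y']
  Line 3: use 'a' -> ERROR (undeclared)
  Line 4: declare 'c' -> declared = ['c', 'y']
  Line 5: use 'c' -> OK (declared)
  Line 6: use 'x' -> ERROR (undeclared)
Total undeclared variable errors: 3

3


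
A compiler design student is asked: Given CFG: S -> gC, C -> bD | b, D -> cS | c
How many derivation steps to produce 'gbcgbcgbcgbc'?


Grammar: S -> gC, C -> bD | b, D -> cS | c
Deriving 'gbcgbcgbcgbc':
Step 1: S -> gC => gC
Step 2: C -> bD => gbD
Step 3: D -> cS => gbcS
Step 4: S -> gC => gbcgC
Step 5: C -> bD => gbcgbD
Step 6: D -> cS => gbcgbcS
Step 7: S -> gC => gbcgbcgC
Step 8: C -> bD => gbcgbcgbD
Step 9: D -> cS => gbcgbcgbcS
Step 10: S -> gC => gbcgbcgbcgC
Step 11: C -> bD => gbcgbcgbcgbD
Step 12: D -> c => gbcgbcgbcgbc
Total derivation steps: 12

12


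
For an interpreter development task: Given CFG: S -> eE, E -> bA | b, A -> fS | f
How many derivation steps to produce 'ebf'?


Grammar: S -> eE, E -> bA | b, A -> fS | f
Deriving 'ebf':
Step 1: S -> eE => eE
Step 2: E -> bA => ebA
Step 3: A -> f => ebf
Total derivation steps: 3

3


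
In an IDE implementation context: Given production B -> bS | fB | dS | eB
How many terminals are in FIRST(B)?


Production: B -> bS | fB | dS | eB
Examining each alternative for leading terminals:
  B -> bS : first terminal = 'b'
  B -> fB : first terminal = 'f'
  B -> dS : first terminal = 'd'
  B -> eB : first terminal = 'e'
FIRST(B) = {b, d, e, f}
Count: 4

4


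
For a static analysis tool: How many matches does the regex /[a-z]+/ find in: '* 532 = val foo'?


Pattern: /[a-z]+/ (identifiers)
Input: '* 532 = val foo'
Scanning for matches:
  Match 1: 'val'
  Match 2: 'foo'
Total matches: 2

2


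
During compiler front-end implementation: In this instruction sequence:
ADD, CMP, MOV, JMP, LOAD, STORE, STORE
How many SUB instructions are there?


Scanning instruction sequence for SUB:
  Position 1: ADD
  Position 2: CMP
  Position 3: MOV
  Position 4: JMP
  Position 5: LOAD
  Position 6: STORE
  Position 7: STORE
Matches at positions: []
Total SUB count: 0

0


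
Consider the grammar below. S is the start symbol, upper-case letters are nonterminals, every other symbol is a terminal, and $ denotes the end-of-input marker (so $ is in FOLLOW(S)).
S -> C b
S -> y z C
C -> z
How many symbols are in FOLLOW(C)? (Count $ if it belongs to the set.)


S is the start symbol and does not occur in any rule body, so FOLLOW(S) = {$}.
Examining every occurrence of C in a rule body:
  S -> C b : C is followed by terminal 'b' -> add 'b'
  S -> y z C : C is at the right end -> add FOLLOW(S) = {$}
  C -> z : C does not occur in the body -> contributes nothing
FOLLOW(C) = {b, $}
Count: 2

2
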